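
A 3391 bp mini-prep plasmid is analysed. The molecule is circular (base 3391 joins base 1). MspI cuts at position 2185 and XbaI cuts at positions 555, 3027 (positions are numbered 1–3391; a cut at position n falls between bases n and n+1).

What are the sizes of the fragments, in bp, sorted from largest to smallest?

1630, 919, 842 bp

Combined cut positions (sorted): 555, 2185, 3027.
Circular molecule, 3 cuts → 3 fragments:
  2185 − 555 = 1630 bp
  3027 − 2185 = 842 bp
  wrap: 3391 − 3027 + 555 = 919 bp
Sorted largest to smallest: 1630, 919, 842 bp.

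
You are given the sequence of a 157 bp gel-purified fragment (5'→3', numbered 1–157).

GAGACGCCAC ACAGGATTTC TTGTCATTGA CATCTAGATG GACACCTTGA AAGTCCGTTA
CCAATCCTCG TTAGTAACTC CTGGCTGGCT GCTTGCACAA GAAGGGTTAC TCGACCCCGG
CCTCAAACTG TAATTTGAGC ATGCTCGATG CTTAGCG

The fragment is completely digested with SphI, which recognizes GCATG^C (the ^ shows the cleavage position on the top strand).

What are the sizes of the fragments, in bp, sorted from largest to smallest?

143, 14 bp

The SphI site (GCATGC) starts at position 139.
SphI cuts after base 5 of each site (before the last base), so after position 143.
Linear molecule, 1 cut → 2 fragments:
  1–143 → 143 bp
  144–157 → 14 bp
Sorted largest to smallest: 143, 14 bp.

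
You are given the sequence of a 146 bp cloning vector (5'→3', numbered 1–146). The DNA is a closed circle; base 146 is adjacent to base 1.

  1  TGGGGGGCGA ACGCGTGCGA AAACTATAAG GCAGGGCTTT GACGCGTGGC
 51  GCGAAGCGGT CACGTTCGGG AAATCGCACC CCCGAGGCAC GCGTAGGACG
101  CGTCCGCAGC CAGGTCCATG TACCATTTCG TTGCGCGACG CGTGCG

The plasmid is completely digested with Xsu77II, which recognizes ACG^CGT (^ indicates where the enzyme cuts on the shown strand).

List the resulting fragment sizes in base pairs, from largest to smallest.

Xsu77II sites (ACGCGT) start at positions 11, 42, 89, 98, 138.
Xsu77II cuts after base 3 of each site, so after positions 13, 44, 91, 100, 140.
Circular molecule, 5 cuts → 5 fragments:
  14–44 → 31 bp
  45–91 → 47 bp
  92–100 → 9 bp
  101–140 → 40 bp
  141–146 then 1–13 → 6 + 13 = 19 bp
Sorted largest to smallest: 47, 40, 31, 19, 9 bp.

47, 40, 31, 19, 9 bp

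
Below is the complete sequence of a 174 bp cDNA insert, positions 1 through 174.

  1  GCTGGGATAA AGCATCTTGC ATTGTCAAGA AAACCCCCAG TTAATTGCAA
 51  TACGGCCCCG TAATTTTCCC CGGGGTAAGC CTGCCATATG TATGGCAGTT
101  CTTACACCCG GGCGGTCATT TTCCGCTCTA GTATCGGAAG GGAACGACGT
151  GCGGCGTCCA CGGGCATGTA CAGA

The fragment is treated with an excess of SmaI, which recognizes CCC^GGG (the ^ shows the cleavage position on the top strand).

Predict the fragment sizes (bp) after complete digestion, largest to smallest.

SmaI sites (CCCGGG) start at positions 69, 107.
SmaI cuts after base 3 of each site, so after positions 71, 109.
Linear molecule, 2 cuts → 3 fragments:
  1–71 → 71 bp
  72–109 → 38 bp
  110–174 → 65 bp
Sorted largest to smallest: 71, 65, 38 bp.

71, 65, 38 bp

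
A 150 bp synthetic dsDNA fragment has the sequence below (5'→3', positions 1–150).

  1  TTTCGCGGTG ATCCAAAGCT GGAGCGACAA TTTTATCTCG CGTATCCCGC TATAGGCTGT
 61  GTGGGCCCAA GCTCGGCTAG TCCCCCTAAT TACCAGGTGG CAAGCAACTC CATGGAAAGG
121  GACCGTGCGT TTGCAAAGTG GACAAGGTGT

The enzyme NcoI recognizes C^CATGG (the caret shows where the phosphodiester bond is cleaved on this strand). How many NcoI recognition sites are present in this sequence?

CCATGG occurs starting at position 110.
NcoI cuts at 1 site.

1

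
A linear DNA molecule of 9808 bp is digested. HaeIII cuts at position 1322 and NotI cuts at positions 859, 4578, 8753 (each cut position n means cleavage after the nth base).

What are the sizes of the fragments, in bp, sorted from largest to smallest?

Combined cut positions (sorted): 859, 1322, 4578, 8753.
Linear molecule, 4 cuts → 5 fragments:
  859 − 0 = 859 bp
  1322 − 859 = 463 bp
  4578 − 1322 = 3256 bp
  8753 − 4578 = 4175 bp
  9808 − 8753 = 1055 bp
Sorted largest to smallest: 4175, 3256, 1055, 859, 463 bp.

4175, 3256, 1055, 859, 463 bp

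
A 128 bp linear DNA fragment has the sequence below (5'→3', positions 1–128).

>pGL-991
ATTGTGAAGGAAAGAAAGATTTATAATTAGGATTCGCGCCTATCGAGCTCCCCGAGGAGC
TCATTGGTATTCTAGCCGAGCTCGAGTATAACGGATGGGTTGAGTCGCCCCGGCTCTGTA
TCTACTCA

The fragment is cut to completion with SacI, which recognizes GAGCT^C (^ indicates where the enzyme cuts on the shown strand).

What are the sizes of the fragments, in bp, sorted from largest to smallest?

SacI sites (GAGCTC) start at positions 45, 57, 78.
SacI cuts after base 5 of each site (before the last base), so after positions 49, 61, 82.
Linear molecule, 3 cuts → 4 fragments:
  1–49 → 49 bp
  50–61 → 12 bp
  62–82 → 21 bp
  83–128 → 46 bp
Sorted largest to smallest: 49, 46, 21, 12 bp.

49, 46, 21, 12 bp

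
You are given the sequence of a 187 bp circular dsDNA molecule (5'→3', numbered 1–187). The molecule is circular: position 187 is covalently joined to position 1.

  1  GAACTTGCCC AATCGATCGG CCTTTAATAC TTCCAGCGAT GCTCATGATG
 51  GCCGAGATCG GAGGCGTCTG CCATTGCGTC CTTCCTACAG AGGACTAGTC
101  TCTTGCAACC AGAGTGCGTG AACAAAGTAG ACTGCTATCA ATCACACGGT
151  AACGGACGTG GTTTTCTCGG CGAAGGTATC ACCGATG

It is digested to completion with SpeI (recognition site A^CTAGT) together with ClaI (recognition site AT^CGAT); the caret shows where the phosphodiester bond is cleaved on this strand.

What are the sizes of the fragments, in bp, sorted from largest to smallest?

The SpeI site (ACTAGT) starts at position 94.
SpeI cuts after the first base of each site, so after position 94.
The ClaI site (ATCGAT) starts at position 12.
ClaI cuts after base 2 of each site, so after position 13.
Combined cut positions: 13, 94.
Circular molecule, 2 cuts → 2 fragments:
  14–94 → 81 bp
  95–187 then 1–13 → 93 + 13 = 106 bp
Sorted largest to smallest: 106, 81 bp.

106, 81 bp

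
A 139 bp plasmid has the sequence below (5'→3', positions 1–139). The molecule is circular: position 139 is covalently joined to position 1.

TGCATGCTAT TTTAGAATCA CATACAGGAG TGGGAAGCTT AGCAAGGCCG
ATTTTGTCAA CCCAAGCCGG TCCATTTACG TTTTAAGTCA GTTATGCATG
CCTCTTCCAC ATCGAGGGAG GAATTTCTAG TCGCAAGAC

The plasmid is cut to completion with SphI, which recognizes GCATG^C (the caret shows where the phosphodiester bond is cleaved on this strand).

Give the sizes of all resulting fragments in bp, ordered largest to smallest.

SphI sites (GCATGC) start at positions 2, 96.
SphI cuts after base 5 of each site (before the last base), so after positions 6, 100.
Circular molecule, 2 cuts → 2 fragments:
  7–100 → 94 bp
  101–139 then 1–6 → 39 + 6 = 45 bp
Sorted largest to smallest: 94, 45 bp.

94, 45 bp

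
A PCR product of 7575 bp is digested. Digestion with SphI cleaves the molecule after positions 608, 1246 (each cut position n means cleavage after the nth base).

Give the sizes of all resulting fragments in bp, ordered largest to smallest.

6329, 638, 608 bp

Linear molecule, 2 cuts → 3 fragments:
  608 − 0 = 608 bp
  1246 − 608 = 638 bp
  7575 − 1246 = 6329 bp
Sorted largest to smallest: 6329, 638, 608 bp.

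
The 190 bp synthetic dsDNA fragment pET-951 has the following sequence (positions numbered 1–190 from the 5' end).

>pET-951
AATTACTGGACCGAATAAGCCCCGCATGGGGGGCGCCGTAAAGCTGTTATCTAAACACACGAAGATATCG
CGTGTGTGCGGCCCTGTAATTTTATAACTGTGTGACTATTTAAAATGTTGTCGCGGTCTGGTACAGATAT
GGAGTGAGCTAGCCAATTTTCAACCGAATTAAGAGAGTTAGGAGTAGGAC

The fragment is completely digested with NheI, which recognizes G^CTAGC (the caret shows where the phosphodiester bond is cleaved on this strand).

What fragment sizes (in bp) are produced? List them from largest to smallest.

148, 42 bp

The NheI site (GCTAGC) starts at position 148.
NheI cuts after the first base of each site, so after position 148.
Linear molecule, 1 cut → 2 fragments:
  1–148 → 148 bp
  149–190 → 42 bp
Sorted largest to smallest: 148, 42 bp.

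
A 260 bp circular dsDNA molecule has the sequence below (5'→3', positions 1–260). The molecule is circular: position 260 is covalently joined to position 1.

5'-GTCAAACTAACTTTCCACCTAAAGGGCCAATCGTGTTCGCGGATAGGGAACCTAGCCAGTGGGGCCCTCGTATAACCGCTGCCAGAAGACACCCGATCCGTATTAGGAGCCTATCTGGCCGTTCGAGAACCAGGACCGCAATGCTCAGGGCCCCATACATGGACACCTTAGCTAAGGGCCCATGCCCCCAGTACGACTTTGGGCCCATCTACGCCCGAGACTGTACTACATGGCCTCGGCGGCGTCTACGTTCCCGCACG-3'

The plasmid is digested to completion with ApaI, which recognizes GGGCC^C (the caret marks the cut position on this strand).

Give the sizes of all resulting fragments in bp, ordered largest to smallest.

121, 86, 28, 25 bp

ApaI sites (GGGCCC) start at positions 62, 148, 176, 201.
ApaI cuts after base 5 of each site (before the last base), so after positions 66, 152, 180, 205.
Circular molecule, 4 cuts → 4 fragments:
  67–152 → 86 bp
  153–180 → 28 bp
  181–205 → 25 bp
  206–260 then 1–66 → 55 + 66 = 121 bp
Sorted largest to smallest: 121, 86, 28, 25 bp.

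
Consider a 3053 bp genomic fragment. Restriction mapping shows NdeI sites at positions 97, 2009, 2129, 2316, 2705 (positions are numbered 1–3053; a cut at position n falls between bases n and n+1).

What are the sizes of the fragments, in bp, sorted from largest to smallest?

Linear molecule, 5 cuts → 6 fragments:
  97 − 0 = 97 bp
  2009 − 97 = 1912 bp
  2129 − 2009 = 120 bp
  2316 − 2129 = 187 bp
  2705 − 2316 = 389 bp
  3053 − 2705 = 348 bp
Sorted largest to smallest: 1912, 389, 348, 187, 120, 97 bp.

1912, 389, 348, 187, 120, 97 bp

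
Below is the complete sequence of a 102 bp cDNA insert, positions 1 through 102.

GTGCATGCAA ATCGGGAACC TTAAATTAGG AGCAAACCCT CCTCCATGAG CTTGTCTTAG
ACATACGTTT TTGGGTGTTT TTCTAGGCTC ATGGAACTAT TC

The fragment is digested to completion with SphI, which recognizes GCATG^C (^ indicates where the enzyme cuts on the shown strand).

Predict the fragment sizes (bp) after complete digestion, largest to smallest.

95, 7 bp

The SphI site (GCATGC) starts at position 3.
SphI cuts after base 5 of each site (before the last base), so after position 7.
Linear molecule, 1 cut → 2 fragments:
  1–7 → 7 bp
  8–102 → 95 bp
Sorted largest to smallest: 95, 7 bp.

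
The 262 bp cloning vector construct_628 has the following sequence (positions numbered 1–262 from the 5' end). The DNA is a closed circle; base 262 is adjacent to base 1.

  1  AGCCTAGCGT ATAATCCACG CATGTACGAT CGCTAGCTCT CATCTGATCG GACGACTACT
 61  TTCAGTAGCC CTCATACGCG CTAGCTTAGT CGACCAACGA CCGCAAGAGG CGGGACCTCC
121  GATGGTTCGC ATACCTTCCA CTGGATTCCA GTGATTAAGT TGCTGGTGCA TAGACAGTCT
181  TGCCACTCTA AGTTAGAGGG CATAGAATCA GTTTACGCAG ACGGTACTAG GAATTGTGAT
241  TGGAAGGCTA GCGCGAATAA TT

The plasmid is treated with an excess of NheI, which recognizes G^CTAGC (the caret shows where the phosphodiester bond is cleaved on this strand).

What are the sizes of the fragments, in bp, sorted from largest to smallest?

167, 48, 47 bp

NheI sites (GCTAGC) start at positions 32, 80, 247.
NheI cuts after the first base of each site, so after positions 32, 80, 247.
Circular molecule, 3 cuts → 3 fragments:
  33–80 → 48 bp
  81–247 → 167 bp
  248–262 then 1–32 → 15 + 32 = 47 bp
Sorted largest to smallest: 167, 48, 47 bp.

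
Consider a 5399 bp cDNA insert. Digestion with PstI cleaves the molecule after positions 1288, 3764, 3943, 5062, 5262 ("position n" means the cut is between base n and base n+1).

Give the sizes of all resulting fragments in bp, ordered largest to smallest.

2476, 1288, 1119, 200, 179, 137 bp

Linear molecule, 5 cuts → 6 fragments:
  1288 − 0 = 1288 bp
  3764 − 1288 = 2476 bp
  3943 − 3764 = 179 bp
  5062 − 3943 = 1119 bp
  5262 − 5062 = 200 bp
  5399 − 5262 = 137 bp
Sorted largest to smallest: 2476, 1288, 1119, 200, 179, 137 bp.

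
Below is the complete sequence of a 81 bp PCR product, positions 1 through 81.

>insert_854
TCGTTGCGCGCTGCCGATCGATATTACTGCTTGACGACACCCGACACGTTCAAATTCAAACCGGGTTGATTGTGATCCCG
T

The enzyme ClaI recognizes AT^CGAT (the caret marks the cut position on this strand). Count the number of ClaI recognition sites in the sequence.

ATCGAT occurs starting at position 17.
ClaI cuts at 1 site.

1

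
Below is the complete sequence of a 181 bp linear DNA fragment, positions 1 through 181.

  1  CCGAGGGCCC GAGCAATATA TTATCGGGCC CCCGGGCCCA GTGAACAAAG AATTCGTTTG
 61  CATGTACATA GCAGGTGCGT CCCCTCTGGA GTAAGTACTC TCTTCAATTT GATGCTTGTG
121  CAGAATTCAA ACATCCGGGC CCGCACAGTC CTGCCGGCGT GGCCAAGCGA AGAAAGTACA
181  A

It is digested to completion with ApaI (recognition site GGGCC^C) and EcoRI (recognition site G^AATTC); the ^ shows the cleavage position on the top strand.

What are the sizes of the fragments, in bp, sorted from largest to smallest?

ApaI sites (GGGCCC) start at positions 5, 26, 34, 137.
ApaI cuts after base 5 of each site (before the last base), so after positions 9, 30, 38, 141.
EcoRI sites (GAATTC) start at positions 50, 123.
EcoRI cuts after the first base of each site, so after positions 50, 123.
Combined cut positions: 9, 30, 38, 50, 123, 141.
Linear molecule, 6 cuts → 7 fragments:
  1–9 → 9 bp
  10–30 → 21 bp
  31–38 → 8 bp
  39–50 → 12 bp
  51–123 → 73 bp
  124–141 → 18 bp
  142–181 → 40 bp
Sorted largest to smallest: 73, 40, 21, 18, 12, 9, 8 bp.

73, 40, 21, 18, 12, 9, 8 bp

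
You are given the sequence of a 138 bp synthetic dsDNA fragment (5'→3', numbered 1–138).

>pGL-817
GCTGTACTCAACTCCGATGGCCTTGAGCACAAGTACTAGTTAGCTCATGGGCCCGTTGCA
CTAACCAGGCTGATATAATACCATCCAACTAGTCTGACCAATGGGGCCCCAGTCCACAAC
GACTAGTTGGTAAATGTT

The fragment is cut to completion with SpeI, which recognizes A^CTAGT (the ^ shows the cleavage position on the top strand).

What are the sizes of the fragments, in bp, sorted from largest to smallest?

SpeI sites (ACTAGT) start at positions 35, 88, 122.
SpeI cuts after the first base of each site, so after positions 35, 88, 122.
Linear molecule, 3 cuts → 4 fragments:
  1–35 → 35 bp
  36–88 → 53 bp
  89–122 → 34 bp
  123–138 → 16 bp
Sorted largest to smallest: 53, 35, 34, 16 bp.

53, 35, 34, 16 bp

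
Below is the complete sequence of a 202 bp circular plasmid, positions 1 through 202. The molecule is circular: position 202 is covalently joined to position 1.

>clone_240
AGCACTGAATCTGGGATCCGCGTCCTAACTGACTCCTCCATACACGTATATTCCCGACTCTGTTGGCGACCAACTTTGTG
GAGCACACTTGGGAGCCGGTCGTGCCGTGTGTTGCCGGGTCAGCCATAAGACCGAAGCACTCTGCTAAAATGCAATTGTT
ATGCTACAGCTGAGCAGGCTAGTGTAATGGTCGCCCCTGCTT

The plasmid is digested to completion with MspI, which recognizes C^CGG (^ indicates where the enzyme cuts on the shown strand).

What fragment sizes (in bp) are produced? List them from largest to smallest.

MspI sites (CCGG) start at positions 96, 115.
MspI cuts after the first base of each site, so after positions 96, 115.
Circular molecule, 2 cuts → 2 fragments:
  97–115 → 19 bp
  116–202 then 1–96 → 87 + 96 = 183 bp
Sorted largest to smallest: 183, 19 bp.

183, 19 bp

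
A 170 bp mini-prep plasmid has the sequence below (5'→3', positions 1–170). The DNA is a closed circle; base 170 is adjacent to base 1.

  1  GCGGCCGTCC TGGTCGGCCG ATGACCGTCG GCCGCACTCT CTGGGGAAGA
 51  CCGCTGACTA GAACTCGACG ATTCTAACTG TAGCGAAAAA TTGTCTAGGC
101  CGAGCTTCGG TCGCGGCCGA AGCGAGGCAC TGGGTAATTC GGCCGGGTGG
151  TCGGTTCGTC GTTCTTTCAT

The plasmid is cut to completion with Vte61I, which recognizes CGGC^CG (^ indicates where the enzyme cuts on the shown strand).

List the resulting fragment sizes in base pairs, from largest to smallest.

Vte61I sites (CGGCCG) start at positions 2, 15, 29, 114, 140.
Vte61I cuts after base 4 of each site, so after positions 5, 18, 32, 117, 143.
Circular molecule, 5 cuts → 5 fragments:
  6–18 → 13 bp
  19–32 → 14 bp
  33–117 → 85 bp
  118–143 → 26 bp
  144–170 then 1–5 → 27 + 5 = 32 bp
Sorted largest to smallest: 85, 32, 26, 14, 13 bp.

85, 32, 26, 14, 13 bp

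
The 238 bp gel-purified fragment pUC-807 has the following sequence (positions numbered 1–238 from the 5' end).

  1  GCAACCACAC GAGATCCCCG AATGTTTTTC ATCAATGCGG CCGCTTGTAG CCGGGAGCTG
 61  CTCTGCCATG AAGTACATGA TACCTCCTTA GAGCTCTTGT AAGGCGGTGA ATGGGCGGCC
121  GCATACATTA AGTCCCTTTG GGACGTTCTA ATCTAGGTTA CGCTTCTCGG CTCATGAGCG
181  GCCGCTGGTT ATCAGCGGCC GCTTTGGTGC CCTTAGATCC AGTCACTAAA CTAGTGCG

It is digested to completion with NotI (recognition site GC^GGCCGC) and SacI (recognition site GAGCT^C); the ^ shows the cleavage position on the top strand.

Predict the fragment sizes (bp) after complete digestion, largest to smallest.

NotI sites (GCGGCCGC) start at positions 37, 115, 178, 195.
NotI cuts after base 2 of each site, so after positions 38, 116, 179, 196.
The SacI site (GAGCTC) starts at position 91.
SacI cuts after base 5 of each site (before the last base), so after position 95.
Combined cut positions: 38, 95, 116, 179, 196.
Linear molecule, 5 cuts → 6 fragments:
  1–38 → 38 bp
  39–95 → 57 bp
  96–116 → 21 bp
  117–179 → 63 bp
  180–196 → 17 bp
  197–238 → 42 bp
Sorted largest to smallest: 63, 57, 42, 38, 21, 17 bp.

63, 57, 42, 38, 21, 17 bp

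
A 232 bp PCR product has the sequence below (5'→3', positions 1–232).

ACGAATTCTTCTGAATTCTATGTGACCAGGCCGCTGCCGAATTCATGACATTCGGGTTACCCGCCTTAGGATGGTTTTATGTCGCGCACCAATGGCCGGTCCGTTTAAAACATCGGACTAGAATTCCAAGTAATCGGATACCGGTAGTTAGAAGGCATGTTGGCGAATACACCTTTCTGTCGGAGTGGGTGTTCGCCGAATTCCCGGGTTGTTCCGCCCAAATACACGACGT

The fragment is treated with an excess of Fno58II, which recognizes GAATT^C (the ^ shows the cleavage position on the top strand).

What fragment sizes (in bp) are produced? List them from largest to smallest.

Fno58II sites (GAATTC) start at positions 3, 13, 39, 121, 198.
Fno58II cuts after base 5 of each site (before the last base), so after positions 7, 17, 43, 125, 202.
Linear molecule, 5 cuts → 6 fragments:
  1–7 → 7 bp
  8–17 → 10 bp
  18–43 → 26 bp
  44–125 → 82 bp
  126–202 → 77 bp
  203–232 → 30 bp
Sorted largest to smallest: 82, 77, 30, 26, 10, 7 bp.

82, 77, 30, 26, 10, 7 bp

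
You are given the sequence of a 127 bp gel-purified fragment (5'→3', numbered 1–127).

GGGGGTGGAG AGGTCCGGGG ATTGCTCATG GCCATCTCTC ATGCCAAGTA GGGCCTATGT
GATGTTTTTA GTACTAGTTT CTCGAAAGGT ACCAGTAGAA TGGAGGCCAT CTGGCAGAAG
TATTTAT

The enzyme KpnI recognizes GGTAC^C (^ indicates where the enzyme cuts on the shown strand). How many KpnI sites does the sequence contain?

GGTACC occurs starting at position 88.
KpnI cuts at 1 site.

1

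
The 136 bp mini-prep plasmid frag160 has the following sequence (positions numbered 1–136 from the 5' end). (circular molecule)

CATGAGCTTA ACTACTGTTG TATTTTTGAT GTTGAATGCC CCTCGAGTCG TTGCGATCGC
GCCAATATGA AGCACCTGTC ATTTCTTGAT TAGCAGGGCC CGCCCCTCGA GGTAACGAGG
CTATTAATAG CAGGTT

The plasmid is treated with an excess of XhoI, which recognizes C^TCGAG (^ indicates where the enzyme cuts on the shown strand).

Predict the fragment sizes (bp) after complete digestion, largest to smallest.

XhoI sites (CTCGAG) start at positions 42, 106.
XhoI cuts after the first base of each site, so after positions 42, 106.
Circular molecule, 2 cuts → 2 fragments:
  43–106 → 64 bp
  107–136 then 1–42 → 30 + 42 = 72 bp
Sorted largest to smallest: 72, 64 bp.

72, 64 bp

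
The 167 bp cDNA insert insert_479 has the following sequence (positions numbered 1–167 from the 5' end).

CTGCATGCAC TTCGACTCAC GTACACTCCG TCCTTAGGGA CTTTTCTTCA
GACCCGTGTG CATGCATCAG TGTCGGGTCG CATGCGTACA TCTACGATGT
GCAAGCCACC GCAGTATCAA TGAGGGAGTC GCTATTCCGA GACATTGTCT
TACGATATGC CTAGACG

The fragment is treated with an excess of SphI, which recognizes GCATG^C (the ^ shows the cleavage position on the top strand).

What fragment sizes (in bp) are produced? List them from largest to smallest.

SphI sites (GCATGC) start at positions 3, 60, 80.
SphI cuts after base 5 of each site (before the last base), so after positions 7, 64, 84.
Linear molecule, 3 cuts → 4 fragments:
  1–7 → 7 bp
  8–64 → 57 bp
  65–84 → 20 bp
  85–167 → 83 bp
Sorted largest to smallest: 83, 57, 20, 7 bp.

83, 57, 20, 7 bp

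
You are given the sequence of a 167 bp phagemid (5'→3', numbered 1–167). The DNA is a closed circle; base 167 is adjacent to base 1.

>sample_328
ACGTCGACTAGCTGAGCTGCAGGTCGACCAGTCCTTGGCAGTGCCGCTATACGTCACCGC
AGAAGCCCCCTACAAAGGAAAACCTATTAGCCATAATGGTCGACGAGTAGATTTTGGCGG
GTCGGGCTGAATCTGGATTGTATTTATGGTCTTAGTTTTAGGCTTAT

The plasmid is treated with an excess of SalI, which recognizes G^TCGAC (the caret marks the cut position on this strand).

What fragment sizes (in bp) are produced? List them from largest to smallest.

SalI sites (GTCGAC) start at positions 3, 23, 99.
SalI cuts after the first base of each site, so after positions 3, 23, 99.
Circular molecule, 3 cuts → 3 fragments:
  4–23 → 20 bp
  24–99 → 76 bp
  100–167 then 1–3 → 68 + 3 = 71 bp
Sorted largest to smallest: 76, 71, 20 bp.

76, 71, 20 bp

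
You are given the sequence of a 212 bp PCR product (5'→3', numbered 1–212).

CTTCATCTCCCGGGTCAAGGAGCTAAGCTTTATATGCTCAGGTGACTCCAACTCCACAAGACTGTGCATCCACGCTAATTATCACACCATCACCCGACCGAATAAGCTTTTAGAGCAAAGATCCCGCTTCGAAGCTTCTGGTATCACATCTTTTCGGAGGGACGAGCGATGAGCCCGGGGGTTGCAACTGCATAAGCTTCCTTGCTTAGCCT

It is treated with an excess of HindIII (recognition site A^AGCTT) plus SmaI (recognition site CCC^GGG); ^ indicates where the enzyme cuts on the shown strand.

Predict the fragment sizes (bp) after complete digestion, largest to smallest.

HindIII sites (AAGCTT) start at positions 25, 104, 132, 194.
HindIII cuts after the first base of each site, so after positions 25, 104, 132, 194.
SmaI sites (CCCGGG) start at positions 9, 174.
SmaI cuts after base 3 of each site, so after positions 11, 176.
Combined cut positions: 11, 25, 104, 132, 176, 194.
Linear molecule, 6 cuts → 7 fragments:
  1–11 → 11 bp
  12–25 → 14 bp
  26–104 → 79 bp
  105–132 → 28 bp
  133–176 → 44 bp
  177–194 → 18 bp
  195–212 → 18 bp
Sorted largest to smallest: 79, 44, 28, 18, 18, 14, 11 bp.

79, 44, 28, 18, 18, 14, 11 bp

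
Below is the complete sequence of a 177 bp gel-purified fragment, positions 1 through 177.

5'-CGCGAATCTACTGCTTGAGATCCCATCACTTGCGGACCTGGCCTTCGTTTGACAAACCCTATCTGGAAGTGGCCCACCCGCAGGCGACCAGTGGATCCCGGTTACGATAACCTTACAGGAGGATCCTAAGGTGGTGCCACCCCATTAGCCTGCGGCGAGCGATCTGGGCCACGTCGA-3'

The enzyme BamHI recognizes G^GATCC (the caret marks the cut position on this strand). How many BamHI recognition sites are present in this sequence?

GGATCC occurs starting at positions 93, 121.
BamHI cuts at 2 sites.

2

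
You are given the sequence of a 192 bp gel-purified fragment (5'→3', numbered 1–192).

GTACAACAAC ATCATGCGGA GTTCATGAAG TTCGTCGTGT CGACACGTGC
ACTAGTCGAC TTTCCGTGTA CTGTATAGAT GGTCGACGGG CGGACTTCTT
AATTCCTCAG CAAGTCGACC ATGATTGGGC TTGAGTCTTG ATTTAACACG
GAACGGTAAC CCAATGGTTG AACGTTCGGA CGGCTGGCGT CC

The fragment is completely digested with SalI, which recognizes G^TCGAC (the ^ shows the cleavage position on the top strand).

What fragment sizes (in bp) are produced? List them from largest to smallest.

78, 39, 32, 27, 16 bp

SalI sites (GTCGAC) start at positions 39, 55, 82, 114.
SalI cuts after the first base of each site, so after positions 39, 55, 82, 114.
Linear molecule, 4 cuts → 5 fragments:
  1–39 → 39 bp
  40–55 → 16 bp
  56–82 → 27 bp
  83–114 → 32 bp
  115–192 → 78 bp
Sorted largest to smallest: 78, 39, 32, 27, 16 bp.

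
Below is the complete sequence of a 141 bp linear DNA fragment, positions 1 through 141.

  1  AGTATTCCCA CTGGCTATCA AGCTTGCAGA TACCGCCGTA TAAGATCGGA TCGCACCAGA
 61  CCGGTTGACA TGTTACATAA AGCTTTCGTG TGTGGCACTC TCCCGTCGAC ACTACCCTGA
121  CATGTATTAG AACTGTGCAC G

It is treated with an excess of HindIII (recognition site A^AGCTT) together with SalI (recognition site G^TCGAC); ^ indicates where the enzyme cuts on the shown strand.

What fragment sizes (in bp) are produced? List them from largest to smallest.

HindIII sites (AAGCTT) start at positions 20, 80.
HindIII cuts after the first base of each site, so after positions 20, 80.
The SalI site (GTCGAC) starts at position 105.
SalI cuts after the first base of each site, so after position 105.
Combined cut positions: 20, 80, 105.
Linear molecule, 3 cuts → 4 fragments:
  1–20 → 20 bp
  21–80 → 60 bp
  81–105 → 25 bp
  106–141 → 36 bp
Sorted largest to smallest: 60, 36, 25, 20 bp.

60, 36, 25, 20 bp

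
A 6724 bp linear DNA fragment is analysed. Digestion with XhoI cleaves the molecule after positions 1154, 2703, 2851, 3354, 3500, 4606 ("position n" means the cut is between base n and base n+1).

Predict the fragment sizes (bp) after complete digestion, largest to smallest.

2118, 1549, 1154, 1106, 503, 148, 146 bp

Linear molecule, 6 cuts → 7 fragments:
  1154 − 0 = 1154 bp
  2703 − 1154 = 1549 bp
  2851 − 2703 = 148 bp
  3354 − 2851 = 503 bp
  3500 − 3354 = 146 bp
  4606 − 3500 = 1106 bp
  6724 − 4606 = 2118 bp
Sorted largest to smallest: 2118, 1549, 1154, 1106, 503, 148, 146 bp.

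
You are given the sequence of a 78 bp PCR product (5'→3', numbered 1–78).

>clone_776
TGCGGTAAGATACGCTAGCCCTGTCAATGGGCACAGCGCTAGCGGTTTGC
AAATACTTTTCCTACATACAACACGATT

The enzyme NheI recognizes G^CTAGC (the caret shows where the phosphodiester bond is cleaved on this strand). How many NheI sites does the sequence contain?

2

GCTAGC occurs starting at positions 14, 38.
NheI cuts at 2 sites.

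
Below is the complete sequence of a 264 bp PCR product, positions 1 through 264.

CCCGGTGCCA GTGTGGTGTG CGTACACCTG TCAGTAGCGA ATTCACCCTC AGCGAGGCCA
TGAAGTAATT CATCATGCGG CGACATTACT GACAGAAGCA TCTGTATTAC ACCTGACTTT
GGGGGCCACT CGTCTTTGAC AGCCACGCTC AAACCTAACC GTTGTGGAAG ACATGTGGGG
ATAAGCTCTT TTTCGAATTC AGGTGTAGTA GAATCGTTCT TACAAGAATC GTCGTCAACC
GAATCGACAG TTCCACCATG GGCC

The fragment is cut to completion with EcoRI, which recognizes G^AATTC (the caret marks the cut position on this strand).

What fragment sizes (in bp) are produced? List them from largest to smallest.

EcoRI sites (GAATTC) start at positions 39, 195.
EcoRI cuts after the first base of each site, so after positions 39, 195.
Linear molecule, 2 cuts → 3 fragments:
  1–39 → 39 bp
  40–195 → 156 bp
  196–264 → 69 bp
Sorted largest to smallest: 156, 69, 39 bp.

156, 69, 39 bp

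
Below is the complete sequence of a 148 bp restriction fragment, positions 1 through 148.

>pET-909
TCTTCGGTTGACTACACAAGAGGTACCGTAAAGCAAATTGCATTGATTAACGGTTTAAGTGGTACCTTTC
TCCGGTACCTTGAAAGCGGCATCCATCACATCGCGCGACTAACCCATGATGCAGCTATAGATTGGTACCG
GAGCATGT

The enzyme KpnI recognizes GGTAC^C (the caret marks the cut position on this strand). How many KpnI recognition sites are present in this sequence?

4

GGTACC occurs starting at positions 22, 61, 74, 134.
KpnI cuts at 4 sites.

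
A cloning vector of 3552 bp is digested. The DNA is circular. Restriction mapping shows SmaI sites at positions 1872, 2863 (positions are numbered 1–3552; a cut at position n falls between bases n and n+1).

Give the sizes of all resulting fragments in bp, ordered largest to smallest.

Circular molecule, 2 cuts → 2 fragments:
  2863 − 1872 = 991 bp
  wrap: 3552 − 2863 + 1872 = 2561 bp
Sorted largest to smallest: 2561, 991 bp.

2561, 991 bp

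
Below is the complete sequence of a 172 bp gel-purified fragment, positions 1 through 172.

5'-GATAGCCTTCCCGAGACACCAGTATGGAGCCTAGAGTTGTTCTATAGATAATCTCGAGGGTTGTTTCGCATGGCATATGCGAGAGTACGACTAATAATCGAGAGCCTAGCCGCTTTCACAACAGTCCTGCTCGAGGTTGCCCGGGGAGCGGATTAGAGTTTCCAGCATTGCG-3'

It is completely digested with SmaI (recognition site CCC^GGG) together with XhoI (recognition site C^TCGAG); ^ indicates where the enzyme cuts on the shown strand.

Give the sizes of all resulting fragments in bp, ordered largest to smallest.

The SmaI site (CCCGGG) starts at position 140.
SmaI cuts after base 3 of each site, so after position 142.
XhoI sites (CTCGAG) start at positions 53, 130.
XhoI cuts after the first base of each site, so after positions 53, 130.
Combined cut positions: 53, 130, 142.
Linear molecule, 3 cuts → 4 fragments:
  1–53 → 53 bp
  54–130 → 77 bp
  131–142 → 12 bp
  143–172 → 30 bp
Sorted largest to smallest: 77, 53, 30, 12 bp.

77, 53, 30, 12 bp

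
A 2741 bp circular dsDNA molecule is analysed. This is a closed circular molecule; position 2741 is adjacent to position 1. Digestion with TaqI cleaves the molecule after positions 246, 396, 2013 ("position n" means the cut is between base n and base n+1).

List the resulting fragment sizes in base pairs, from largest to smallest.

1617, 974, 150 bp

Circular molecule, 3 cuts → 3 fragments:
  396 − 246 = 150 bp
  2013 − 396 = 1617 bp
  wrap: 2741 − 2013 + 246 = 974 bp
Sorted largest to smallest: 1617, 974, 150 bp.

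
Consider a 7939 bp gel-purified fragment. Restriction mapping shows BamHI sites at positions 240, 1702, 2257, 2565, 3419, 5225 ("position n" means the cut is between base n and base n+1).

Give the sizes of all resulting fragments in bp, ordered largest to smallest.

Linear molecule, 6 cuts → 7 fragments:
  240 − 0 = 240 bp
  1702 − 240 = 1462 bp
  2257 − 1702 = 555 bp
  2565 − 2257 = 308 bp
  3419 − 2565 = 854 bp
  5225 − 3419 = 1806 bp
  7939 − 5225 = 2714 bp
Sorted largest to smallest: 2714, 1806, 1462, 854, 555, 308, 240 bp.

2714, 1806, 1462, 854, 555, 308, 240 bp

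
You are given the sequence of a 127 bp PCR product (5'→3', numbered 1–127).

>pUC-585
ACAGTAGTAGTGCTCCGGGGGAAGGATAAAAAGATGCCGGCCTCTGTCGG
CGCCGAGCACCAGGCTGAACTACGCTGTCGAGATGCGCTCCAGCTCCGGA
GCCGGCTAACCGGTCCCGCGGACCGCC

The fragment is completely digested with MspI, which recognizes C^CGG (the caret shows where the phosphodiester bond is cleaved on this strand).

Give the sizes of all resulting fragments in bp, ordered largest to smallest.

59, 22, 17, 15, 8, 6 bp

MspI sites (CCGG) start at positions 15, 37, 96, 102, 110.
MspI cuts after the first base of each site, so after positions 15, 37, 96, 102, 110.
Linear molecule, 5 cuts → 6 fragments:
  1–15 → 15 bp
  16–37 → 22 bp
  38–96 → 59 bp
  97–102 → 6 bp
  103–110 → 8 bp
  111–127 → 17 bp
Sorted largest to smallest: 59, 22, 17, 15, 8, 6 bp.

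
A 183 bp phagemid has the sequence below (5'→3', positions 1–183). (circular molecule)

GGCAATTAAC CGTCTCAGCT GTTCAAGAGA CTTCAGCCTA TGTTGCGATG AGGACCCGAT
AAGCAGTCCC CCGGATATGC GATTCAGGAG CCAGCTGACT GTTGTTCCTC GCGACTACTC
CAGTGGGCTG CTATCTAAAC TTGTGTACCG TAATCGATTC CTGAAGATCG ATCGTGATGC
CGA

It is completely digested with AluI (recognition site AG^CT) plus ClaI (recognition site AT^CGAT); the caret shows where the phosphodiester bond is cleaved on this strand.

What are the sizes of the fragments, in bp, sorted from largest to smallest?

76, 60, 33, 14 bp

AluI sites (AGCT) start at positions 17, 93.
AluI cuts after base 2 of each site, so after positions 18, 94.
ClaI sites (ATCGAT) start at positions 153, 167.
ClaI cuts after base 2 of each site, so after positions 154, 168.
Combined cut positions: 18, 94, 154, 168.
Circular molecule, 4 cuts → 4 fragments:
  19–94 → 76 bp
  95–154 → 60 bp
  155–168 → 14 bp
  169–183 then 1–18 → 15 + 18 = 33 bp
Sorted largest to smallest: 76, 60, 33, 14 bp.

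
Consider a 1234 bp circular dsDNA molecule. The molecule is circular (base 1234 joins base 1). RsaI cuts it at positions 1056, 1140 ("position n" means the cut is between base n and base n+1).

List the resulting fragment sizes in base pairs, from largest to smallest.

1150, 84 bp

Circular molecule, 2 cuts → 2 fragments:
  1140 − 1056 = 84 bp
  wrap: 1234 − 1140 + 1056 = 1150 bp
Sorted largest to smallest: 1150, 84 bp.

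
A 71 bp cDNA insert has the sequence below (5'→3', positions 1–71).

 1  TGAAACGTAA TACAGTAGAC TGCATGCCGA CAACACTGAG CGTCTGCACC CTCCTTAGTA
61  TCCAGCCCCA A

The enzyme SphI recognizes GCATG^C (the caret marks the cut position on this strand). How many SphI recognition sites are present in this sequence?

1

GCATGC occurs starting at position 22.
SphI cuts at 1 site.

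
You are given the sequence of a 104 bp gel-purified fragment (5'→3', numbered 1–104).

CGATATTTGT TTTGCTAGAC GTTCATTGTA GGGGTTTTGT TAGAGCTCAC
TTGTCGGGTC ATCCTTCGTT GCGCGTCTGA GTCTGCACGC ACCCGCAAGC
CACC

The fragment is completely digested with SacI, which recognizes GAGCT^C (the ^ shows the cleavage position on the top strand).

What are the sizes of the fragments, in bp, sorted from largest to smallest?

The SacI site (GAGCTC) starts at position 43.
SacI cuts after base 5 of each site (before the last base), so after position 47.
Linear molecule, 1 cut → 2 fragments:
  1–47 → 47 bp
  48–104 → 57 bp
Sorted largest to smallest: 57, 47 bp.

57, 47 bp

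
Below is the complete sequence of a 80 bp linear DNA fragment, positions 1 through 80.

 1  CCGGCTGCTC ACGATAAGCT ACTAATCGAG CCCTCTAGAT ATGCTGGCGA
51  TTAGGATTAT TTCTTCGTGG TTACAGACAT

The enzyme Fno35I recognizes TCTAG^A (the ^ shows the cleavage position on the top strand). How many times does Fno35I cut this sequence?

1

TCTAGA occurs starting at position 34.
Fno35I cuts at 1 site.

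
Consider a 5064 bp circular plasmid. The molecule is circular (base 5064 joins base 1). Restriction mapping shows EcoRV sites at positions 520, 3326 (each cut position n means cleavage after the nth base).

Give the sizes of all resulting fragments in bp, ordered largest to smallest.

Circular molecule, 2 cuts → 2 fragments:
  3326 − 520 = 2806 bp
  wrap: 5064 − 3326 + 520 = 2258 bp
Sorted largest to smallest: 2806, 2258 bp.

2806, 2258 bp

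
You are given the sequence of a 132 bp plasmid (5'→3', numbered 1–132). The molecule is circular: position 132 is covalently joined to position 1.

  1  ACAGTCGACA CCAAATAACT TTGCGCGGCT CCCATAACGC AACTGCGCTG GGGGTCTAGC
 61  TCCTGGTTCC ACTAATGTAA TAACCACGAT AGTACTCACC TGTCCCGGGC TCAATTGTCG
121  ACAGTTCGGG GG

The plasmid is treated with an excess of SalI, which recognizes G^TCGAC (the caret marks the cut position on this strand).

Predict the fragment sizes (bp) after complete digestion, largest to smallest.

113, 19 bp

SalI sites (GTCGAC) start at positions 4, 117.
SalI cuts after the first base of each site, so after positions 4, 117.
Circular molecule, 2 cuts → 2 fragments:
  5–117 → 113 bp
  118–132 then 1–4 → 15 + 4 = 19 bp
Sorted largest to smallest: 113, 19 bp.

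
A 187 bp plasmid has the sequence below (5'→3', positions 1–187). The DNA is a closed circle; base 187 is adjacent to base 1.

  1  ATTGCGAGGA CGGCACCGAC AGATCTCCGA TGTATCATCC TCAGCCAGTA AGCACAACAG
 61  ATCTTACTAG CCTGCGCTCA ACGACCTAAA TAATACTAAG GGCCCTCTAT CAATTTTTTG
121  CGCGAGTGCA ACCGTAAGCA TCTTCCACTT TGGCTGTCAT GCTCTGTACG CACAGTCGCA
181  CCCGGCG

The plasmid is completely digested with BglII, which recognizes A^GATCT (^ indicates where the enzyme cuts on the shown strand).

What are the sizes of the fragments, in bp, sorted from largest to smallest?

BglII sites (AGATCT) start at positions 21, 59.
BglII cuts after the first base of each site, so after positions 21, 59.
Circular molecule, 2 cuts → 2 fragments:
  22–59 → 38 bp
  60–187 then 1–21 → 128 + 21 = 149 bp
Sorted largest to smallest: 149, 38 bp.

149, 38 bp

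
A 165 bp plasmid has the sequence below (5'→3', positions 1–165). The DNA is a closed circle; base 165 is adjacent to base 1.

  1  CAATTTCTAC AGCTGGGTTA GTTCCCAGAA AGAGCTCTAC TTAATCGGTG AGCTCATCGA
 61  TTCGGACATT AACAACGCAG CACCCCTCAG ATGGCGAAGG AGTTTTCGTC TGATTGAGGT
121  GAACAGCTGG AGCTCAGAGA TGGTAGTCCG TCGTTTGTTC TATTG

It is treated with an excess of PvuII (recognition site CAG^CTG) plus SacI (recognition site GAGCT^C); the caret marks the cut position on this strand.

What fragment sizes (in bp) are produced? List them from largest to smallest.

72, 43, 24, 18, 8 bp

PvuII sites (CAGCTG) start at positions 10, 124.
PvuII cuts after base 3 of each site, so after positions 12, 126.
SacI sites (GAGCTC) start at positions 32, 50, 130.
SacI cuts after base 5 of each site (before the last base), so after positions 36, 54, 134.
Combined cut positions: 12, 36, 54, 126, 134.
Circular molecule, 5 cuts → 5 fragments:
  13–36 → 24 bp
  37–54 → 18 bp
  55–126 → 72 bp
  127–134 → 8 bp
  135–165 then 1–12 → 31 + 12 = 43 bp
Sorted largest to smallest: 72, 43, 24, 18, 8 bp.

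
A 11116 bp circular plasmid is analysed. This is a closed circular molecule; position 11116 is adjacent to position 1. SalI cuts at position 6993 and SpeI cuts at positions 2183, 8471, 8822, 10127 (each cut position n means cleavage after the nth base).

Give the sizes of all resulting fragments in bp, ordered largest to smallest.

Combined cut positions (sorted): 2183, 6993, 8471, 8822, 10127.
Circular molecule, 5 cuts → 5 fragments:
  6993 − 2183 = 4810 bp
  8471 − 6993 = 1478 bp
  8822 − 8471 = 351 bp
  10127 − 8822 = 1305 bp
  wrap: 11116 − 10127 + 2183 = 3172 bp
Sorted largest to smallest: 4810, 3172, 1478, 1305, 351 bp.

4810, 3172, 1478, 1305, 351 bp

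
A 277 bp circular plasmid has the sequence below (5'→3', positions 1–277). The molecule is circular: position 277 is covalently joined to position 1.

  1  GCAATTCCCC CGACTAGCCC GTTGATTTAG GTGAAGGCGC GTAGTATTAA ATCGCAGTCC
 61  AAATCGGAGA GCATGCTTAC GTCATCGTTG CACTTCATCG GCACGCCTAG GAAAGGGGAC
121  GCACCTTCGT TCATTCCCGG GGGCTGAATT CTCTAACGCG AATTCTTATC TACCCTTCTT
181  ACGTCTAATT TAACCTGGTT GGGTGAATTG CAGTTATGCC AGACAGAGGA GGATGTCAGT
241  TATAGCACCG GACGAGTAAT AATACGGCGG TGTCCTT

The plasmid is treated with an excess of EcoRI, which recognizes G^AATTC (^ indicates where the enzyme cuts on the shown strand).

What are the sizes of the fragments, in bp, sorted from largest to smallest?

EcoRI sites (GAATTC) start at positions 146, 160.
EcoRI cuts after the first base of each site, so after positions 146, 160.
Circular molecule, 2 cuts → 2 fragments:
  147–160 → 14 bp
  161–277 then 1–146 → 117 + 146 = 263 bp
Sorted largest to smallest: 263, 14 bp.

263, 14 bp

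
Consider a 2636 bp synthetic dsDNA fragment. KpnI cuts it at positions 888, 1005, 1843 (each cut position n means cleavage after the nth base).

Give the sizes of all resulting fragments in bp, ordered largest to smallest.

Linear molecule, 3 cuts → 4 fragments:
  888 − 0 = 888 bp
  1005 − 888 = 117 bp
  1843 − 1005 = 838 bp
  2636 − 1843 = 793 bp
Sorted largest to smallest: 888, 838, 793, 117 bp.

888, 838, 793, 117 bp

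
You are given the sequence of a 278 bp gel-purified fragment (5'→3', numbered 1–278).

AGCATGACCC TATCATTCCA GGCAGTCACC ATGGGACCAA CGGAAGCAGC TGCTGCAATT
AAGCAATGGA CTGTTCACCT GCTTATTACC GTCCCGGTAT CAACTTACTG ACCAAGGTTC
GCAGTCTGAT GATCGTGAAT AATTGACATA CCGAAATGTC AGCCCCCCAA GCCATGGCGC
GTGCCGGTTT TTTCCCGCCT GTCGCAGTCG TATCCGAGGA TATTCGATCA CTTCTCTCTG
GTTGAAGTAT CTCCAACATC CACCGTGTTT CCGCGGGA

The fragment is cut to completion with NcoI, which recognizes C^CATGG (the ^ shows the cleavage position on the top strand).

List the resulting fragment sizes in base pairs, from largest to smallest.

NcoI sites (CCATGG) start at positions 29, 172.
NcoI cuts after the first base of each site, so after positions 29, 172.
Linear molecule, 2 cuts → 3 fragments:
  1–29 → 29 bp
  30–172 → 143 bp
  173–278 → 106 bp
Sorted largest to smallest: 143, 106, 29 bp.

143, 106, 29 bp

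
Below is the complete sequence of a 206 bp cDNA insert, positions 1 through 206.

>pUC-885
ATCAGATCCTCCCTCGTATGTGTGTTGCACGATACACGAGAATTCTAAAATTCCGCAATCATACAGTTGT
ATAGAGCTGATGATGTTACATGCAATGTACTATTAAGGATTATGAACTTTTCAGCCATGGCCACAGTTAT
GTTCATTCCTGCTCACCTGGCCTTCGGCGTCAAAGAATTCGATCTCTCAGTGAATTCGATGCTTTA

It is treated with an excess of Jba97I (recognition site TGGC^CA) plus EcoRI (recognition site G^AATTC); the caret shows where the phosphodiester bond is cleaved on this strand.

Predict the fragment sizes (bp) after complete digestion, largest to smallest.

The Jba97I site (TGGCCA) starts at position 128.
Jba97I cuts after base 4 of each site, so after position 131.
EcoRI sites (GAATTC) start at positions 40, 175, 192.
EcoRI cuts after the first base of each site, so after positions 40, 175, 192.
Combined cut positions: 40, 131, 175, 192.
Linear molecule, 4 cuts → 5 fragments:
  1–40 → 40 bp
  41–131 → 91 bp
  132–175 → 44 bp
  176–192 → 17 bp
  193–206 → 14 bp
Sorted largest to smallest: 91, 44, 40, 17, 14 bp.

91, 44, 40, 17, 14 bp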